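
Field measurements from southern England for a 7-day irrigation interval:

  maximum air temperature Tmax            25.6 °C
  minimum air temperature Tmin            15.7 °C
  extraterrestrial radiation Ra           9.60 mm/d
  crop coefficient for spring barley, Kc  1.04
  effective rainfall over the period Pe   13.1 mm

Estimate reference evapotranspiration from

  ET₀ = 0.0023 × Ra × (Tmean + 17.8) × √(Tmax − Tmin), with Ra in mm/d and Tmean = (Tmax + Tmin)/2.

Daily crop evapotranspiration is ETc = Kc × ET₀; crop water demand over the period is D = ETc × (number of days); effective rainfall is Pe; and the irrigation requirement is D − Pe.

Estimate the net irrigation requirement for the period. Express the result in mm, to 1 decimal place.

6.3 mm

Tmean = (25.6 + 15.7)/2 = 20.65 °C
ET₀ = 0.0023 × 9.60 × (20.65 + 17.8) × √9.9 = 0.0023 × 9.60 × 38.45 × 3.1464 = 2.6712 mm/d
ETc = Kc × ET₀ = 1.04 × 2.6712 = 2.7780 mm/d
Crop demand D = ETc × 7 d = 2.7780 × 7 = 19.446 mm
D − Pe = 19.446 − 13.1 = 6.346 mm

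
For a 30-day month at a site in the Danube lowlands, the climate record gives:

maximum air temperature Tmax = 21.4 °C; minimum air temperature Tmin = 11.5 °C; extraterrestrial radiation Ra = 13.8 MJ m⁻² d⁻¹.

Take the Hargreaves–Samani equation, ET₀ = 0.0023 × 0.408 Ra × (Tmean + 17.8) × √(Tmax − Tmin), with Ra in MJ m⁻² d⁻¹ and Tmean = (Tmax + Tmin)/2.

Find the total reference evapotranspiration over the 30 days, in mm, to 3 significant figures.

41.9 mm

Tmean = (21.4 + 11.5)/2 = 16.45 °C
0.408 Ra = 0.408 × 13.8 = 5.6304 mm/d equivalent
ET₀ = 0.0023 × 5.6304 × (16.45 + 17.8) × √9.9 = 0.0023 × 5.6304 × 34.25 × 3.1464 = 1.3955 mm/d
Over 30 days: 1.3955 × 30 = 41.865 mm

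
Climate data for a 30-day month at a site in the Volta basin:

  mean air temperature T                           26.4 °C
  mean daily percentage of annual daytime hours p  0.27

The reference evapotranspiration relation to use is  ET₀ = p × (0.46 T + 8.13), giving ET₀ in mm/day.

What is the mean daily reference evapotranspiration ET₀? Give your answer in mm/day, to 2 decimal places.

5.47 mm/day

ET₀ = 0.27 × (0.46 × 26.4 + 8.13) = 0.27 × 20.274 = 5.4740 mm/d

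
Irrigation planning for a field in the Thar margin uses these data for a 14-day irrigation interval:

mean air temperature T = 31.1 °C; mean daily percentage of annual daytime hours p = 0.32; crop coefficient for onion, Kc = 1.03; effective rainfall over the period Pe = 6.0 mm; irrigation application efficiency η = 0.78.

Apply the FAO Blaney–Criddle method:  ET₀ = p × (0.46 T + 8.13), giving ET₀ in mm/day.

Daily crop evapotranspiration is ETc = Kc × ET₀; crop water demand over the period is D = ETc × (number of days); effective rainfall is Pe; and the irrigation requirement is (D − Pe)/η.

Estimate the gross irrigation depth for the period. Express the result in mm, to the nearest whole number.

ET₀ = 0.32 × (0.46 × 31.1 + 8.13) = 0.32 × 22.436 = 7.1795 mm/d
ETc = Kc × ET₀ = 1.03 × 7.1795 = 7.3949 mm/d
Crop demand D = ETc × 14 d = 7.3949 × 14 = 103.529 mm
D − Pe = 103.529 − 6.0 = 97.529 mm
Gross irrigation = 97.529 / 0.78 = 125.037 mm

125 mm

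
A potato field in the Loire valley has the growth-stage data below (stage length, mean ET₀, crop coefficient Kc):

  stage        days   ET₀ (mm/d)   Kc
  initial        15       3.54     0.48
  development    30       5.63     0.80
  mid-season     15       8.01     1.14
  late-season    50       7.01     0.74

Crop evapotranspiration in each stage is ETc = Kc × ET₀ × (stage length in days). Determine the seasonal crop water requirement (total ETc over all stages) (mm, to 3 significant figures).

557 mm

initial: 0.48 × 3.54 × 15 = 25.49 mm
development: 0.80 × 5.63 × 30 = 135.12 mm
mid-season: 1.14 × 8.01 × 15 = 136.97 mm
late-season: 0.74 × 7.01 × 50 = 259.37 mm
Seasonal total = 556.95 mm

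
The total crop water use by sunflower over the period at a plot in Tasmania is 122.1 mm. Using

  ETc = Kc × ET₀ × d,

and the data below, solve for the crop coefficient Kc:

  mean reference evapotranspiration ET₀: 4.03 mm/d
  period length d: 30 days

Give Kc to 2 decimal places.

1.01

ETc = Kc × ET₀ × d  ⇒  Kc = ETc / (ET₀ × d)
Kc = 122.1 / (4.03 × 30) = 122.1 / 120.90 = 1.0099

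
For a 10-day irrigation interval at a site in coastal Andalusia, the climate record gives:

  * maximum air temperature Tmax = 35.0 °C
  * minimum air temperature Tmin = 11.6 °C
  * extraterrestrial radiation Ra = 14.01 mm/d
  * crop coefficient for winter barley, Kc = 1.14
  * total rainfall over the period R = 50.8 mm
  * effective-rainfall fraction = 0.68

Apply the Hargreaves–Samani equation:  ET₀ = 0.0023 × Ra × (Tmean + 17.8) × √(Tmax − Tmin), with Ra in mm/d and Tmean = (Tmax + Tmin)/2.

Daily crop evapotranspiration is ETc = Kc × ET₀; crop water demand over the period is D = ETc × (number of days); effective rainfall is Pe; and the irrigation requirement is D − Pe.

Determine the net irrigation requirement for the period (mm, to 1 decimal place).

Tmean = (35.0 + 11.6)/2 = 23.30 °C
ET₀ = 0.0023 × 14.01 × (23.30 + 17.8) × √23.4 = 0.0023 × 14.01 × 41.10 × 4.8374 = 6.4065 mm/d
ETc = Kc × ET₀ = 1.14 × 6.4065 = 7.3034 mm/d
Crop demand D = ETc × 10 d = 7.3034 × 10 = 73.034 mm
Pe = 0.68 × 50.8 = 34.544 mm
D − Pe = 73.034 − 34.544 = 38.490 mm

38.5 mm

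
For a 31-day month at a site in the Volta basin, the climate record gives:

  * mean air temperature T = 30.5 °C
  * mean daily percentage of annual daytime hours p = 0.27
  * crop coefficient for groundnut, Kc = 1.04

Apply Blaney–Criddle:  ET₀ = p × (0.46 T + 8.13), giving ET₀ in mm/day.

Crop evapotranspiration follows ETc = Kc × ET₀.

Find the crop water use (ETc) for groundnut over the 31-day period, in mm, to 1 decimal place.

192.9 mm

ET₀ = 0.27 × (0.46 × 30.5 + 8.13) = 0.27 × 22.160 = 5.9832 mm/d
ETc = Kc × ET₀ = 1.04 × 5.9832 = 6.2225 mm/d
Over 31 days: 6.2225 × 31 = 192.898 mm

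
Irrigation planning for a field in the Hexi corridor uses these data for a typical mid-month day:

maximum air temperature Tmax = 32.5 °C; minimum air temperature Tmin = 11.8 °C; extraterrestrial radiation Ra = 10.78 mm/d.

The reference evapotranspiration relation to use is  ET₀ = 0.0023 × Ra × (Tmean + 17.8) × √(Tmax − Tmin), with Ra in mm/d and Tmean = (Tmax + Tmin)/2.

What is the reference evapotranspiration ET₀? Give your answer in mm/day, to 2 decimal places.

Tmean = (32.5 + 11.8)/2 = 22.15 °C
ET₀ = 0.0023 × 10.78 × (22.15 + 17.8) × √20.7 = 0.0023 × 10.78 × 39.95 × 4.5497 = 4.5066 mm/d

4.51 mm/day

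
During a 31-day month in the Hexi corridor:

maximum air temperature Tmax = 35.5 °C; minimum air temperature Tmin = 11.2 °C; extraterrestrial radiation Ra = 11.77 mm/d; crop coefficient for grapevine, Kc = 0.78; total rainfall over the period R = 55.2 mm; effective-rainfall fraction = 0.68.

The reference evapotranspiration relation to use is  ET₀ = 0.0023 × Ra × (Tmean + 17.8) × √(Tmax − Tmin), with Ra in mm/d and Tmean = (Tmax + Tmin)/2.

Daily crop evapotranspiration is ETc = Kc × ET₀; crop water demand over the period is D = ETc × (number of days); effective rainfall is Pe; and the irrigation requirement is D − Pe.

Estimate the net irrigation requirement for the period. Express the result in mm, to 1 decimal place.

95.2 mm

Tmean = (35.5 + 11.2)/2 = 23.35 °C
ET₀ = 0.0023 × 11.77 × (23.35 + 17.8) × √24.3 = 0.0023 × 11.77 × 41.15 × 4.9295 = 5.4913 mm/d
ETc = Kc × ET₀ = 0.78 × 5.4913 = 4.2832 mm/d
Crop demand D = ETc × 31 d = 4.2832 × 31 = 132.779 mm
Pe = 0.68 × 55.2 = 37.536 mm
D − Pe = 132.779 − 37.536 = 95.243 mm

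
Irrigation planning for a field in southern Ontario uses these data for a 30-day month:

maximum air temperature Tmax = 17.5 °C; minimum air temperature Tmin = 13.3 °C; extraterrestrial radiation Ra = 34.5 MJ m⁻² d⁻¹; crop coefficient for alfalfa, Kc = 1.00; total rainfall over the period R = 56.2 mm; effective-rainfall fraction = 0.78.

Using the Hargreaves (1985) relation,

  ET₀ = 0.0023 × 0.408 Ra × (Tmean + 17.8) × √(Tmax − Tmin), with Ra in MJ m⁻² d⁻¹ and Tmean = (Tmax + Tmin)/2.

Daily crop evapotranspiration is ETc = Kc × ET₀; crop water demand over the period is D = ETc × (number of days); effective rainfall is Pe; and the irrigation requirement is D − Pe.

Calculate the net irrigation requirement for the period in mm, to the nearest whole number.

Tmean = (17.5 + 13.3)/2 = 15.40 °C
0.408 Ra = 0.408 × 34.5 = 14.0760 mm/d equivalent
ET₀ = 0.0023 × 14.0760 × (15.40 + 17.8) × √4.2 = 0.0023 × 14.0760 × 33.20 × 2.0494 = 2.2028 mm/d
ETc = Kc × ET₀ = 1.00 × 2.2028 = 2.2028 mm/d
Crop demand D = ETc × 30 d = 2.2028 × 30 = 66.084 mm
Pe = 0.78 × 56.2 = 43.836 mm
D − Pe = 66.084 − 43.836 = 22.248 mm

22 mm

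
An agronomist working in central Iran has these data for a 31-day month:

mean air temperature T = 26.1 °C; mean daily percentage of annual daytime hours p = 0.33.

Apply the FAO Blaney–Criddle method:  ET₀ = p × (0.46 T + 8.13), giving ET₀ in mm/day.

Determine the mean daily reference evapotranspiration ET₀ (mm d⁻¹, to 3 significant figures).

ET₀ = 0.33 × (0.46 × 26.1 + 8.13) = 0.33 × 20.136 = 6.6449 mm/d

6.64 mm d⁻¹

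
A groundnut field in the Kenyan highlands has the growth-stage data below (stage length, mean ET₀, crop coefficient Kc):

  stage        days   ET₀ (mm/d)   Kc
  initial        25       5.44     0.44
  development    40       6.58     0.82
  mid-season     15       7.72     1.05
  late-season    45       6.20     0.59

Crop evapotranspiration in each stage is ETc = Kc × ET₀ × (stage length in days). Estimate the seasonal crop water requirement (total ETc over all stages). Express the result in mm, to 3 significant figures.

initial: 0.44 × 5.44 × 25 = 59.84 mm
development: 0.82 × 6.58 × 40 = 215.82 mm
mid-season: 1.05 × 7.72 × 15 = 121.59 mm
late-season: 0.59 × 6.20 × 45 = 164.61 mm
Seasonal total = 561.86 mm

562 mm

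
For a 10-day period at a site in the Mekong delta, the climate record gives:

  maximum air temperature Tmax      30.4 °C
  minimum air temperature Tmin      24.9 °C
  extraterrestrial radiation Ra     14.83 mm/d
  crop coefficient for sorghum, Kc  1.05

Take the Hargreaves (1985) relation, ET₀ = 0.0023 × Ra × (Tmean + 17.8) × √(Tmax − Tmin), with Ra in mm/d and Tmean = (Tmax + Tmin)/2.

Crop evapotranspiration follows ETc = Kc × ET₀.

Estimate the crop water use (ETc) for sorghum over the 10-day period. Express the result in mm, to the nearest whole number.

38 mm

Tmean = (30.4 + 24.9)/2 = 27.65 °C
ET₀ = 0.0023 × 14.83 × (27.65 + 17.8) × √5.5 = 0.0023 × 14.83 × 45.45 × 2.3452 = 3.6357 mm/d
ETc = Kc × ET₀ = 1.05 × 3.6357 = 3.8175 mm/d
Over 10 days: 3.8175 × 10 = 38.175 mm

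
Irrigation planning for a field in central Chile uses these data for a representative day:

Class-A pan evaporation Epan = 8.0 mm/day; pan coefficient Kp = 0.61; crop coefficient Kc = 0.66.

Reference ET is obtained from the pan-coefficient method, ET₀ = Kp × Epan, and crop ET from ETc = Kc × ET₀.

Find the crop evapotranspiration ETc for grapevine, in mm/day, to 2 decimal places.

3.22 mm/day

ET₀ = 0.61 × 8.0 = 4.8800 mm/d
ETc = Kc × ET₀ = 0.66 × 4.8800 = 3.2208 mm/d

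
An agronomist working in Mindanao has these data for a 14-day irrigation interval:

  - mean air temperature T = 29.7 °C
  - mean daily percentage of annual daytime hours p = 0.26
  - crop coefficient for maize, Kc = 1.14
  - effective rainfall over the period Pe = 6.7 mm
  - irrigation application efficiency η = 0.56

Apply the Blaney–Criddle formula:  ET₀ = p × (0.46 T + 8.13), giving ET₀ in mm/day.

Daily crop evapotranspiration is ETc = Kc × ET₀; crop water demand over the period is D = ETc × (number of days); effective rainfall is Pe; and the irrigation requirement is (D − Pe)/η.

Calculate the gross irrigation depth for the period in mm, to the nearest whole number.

ET₀ = 0.26 × (0.46 × 29.7 + 8.13) = 0.26 × 21.792 = 5.6659 mm/d
ETc = Kc × ET₀ = 1.14 × 5.6659 = 6.4591 mm/d
Crop demand D = ETc × 14 d = 6.4591 × 14 = 90.427 mm
D − Pe = 90.427 − 6.7 = 83.727 mm
Gross irrigation = 83.727 / 0.56 = 149.513 mm

150 mm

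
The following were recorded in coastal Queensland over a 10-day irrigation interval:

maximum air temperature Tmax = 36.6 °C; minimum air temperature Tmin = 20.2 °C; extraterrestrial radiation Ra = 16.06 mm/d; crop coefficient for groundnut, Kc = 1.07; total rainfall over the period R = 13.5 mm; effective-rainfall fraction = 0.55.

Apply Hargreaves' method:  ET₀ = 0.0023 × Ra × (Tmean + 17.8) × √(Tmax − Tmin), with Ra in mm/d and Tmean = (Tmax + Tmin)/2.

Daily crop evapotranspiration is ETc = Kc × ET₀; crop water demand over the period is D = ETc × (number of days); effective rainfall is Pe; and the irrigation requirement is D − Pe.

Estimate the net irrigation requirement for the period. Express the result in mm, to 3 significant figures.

Tmean = (36.6 + 20.2)/2 = 28.40 °C
ET₀ = 0.0023 × 16.06 × (28.40 + 17.8) × √16.4 = 0.0023 × 16.06 × 46.20 × 4.0497 = 6.9110 mm/d
ETc = Kc × ET₀ = 1.07 × 6.9110 = 7.3948 mm/d
Crop demand D = ETc × 10 d = 7.3948 × 10 = 73.948 mm
Pe = 0.55 × 13.5 = 7.425 mm
D − Pe = 73.948 − 7.425 = 66.523 mm

66.5 mm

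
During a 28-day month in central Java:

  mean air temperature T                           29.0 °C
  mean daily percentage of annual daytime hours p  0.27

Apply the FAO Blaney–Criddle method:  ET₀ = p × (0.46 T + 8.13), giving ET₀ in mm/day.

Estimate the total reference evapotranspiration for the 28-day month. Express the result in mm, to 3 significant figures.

162 mm

ET₀ = 0.27 × (0.46 × 29.0 + 8.13) = 0.27 × 21.470 = 5.7969 mm/d
Monthly total = 5.7969 × 28 = 162.313 mm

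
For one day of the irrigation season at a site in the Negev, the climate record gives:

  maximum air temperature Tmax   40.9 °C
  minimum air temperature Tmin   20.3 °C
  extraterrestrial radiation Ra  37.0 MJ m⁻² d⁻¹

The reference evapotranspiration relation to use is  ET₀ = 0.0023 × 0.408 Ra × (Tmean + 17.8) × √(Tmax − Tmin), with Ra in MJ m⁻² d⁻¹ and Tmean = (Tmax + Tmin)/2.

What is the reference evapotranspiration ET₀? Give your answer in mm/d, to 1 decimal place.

7.6 mm/d

Tmean = (40.9 + 20.3)/2 = 30.60 °C
0.408 Ra = 0.408 × 37.0 = 15.0960 mm/d equivalent
ET₀ = 0.0023 × 15.0960 × (30.60 + 17.8) × √20.6 = 0.0023 × 15.0960 × 48.40 × 4.5387 = 7.6272 mm/d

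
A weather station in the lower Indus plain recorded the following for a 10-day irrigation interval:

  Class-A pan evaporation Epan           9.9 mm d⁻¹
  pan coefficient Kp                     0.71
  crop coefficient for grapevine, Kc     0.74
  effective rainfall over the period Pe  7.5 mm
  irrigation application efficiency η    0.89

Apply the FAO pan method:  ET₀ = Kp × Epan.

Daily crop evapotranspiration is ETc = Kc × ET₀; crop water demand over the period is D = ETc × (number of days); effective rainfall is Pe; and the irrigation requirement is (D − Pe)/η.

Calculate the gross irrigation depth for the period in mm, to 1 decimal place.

ET₀ = 0.71 × 9.9 = 7.0290 mm/d
ETc = Kc × ET₀ = 0.74 × 7.0290 = 5.2015 mm/d
Crop demand D = ETc × 10 d = 5.2015 × 10 = 52.015 mm
D − Pe = 52.015 − 7.5 = 44.515 mm
Gross irrigation = 44.515 / 0.89 = 50.017 mm

50.0 mm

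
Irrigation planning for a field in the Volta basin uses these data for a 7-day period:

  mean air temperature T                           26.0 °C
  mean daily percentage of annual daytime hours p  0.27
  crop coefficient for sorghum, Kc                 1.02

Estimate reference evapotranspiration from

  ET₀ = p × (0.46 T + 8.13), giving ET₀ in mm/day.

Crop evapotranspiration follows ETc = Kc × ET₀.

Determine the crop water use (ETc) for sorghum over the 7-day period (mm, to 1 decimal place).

38.7 mm

ET₀ = 0.27 × (0.46 × 26.0 + 8.13) = 0.27 × 20.090 = 5.4243 mm/d
ETc = Kc × ET₀ = 1.02 × 5.4243 = 5.5328 mm/d
Over 7 days: 5.5328 × 7 = 38.730 mm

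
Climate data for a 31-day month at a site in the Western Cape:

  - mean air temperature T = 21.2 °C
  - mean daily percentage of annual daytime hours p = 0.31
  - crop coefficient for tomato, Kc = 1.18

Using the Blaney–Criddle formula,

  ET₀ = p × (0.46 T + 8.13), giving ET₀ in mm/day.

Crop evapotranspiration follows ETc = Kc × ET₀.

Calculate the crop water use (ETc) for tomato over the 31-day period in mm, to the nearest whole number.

203 mm

ET₀ = 0.31 × (0.46 × 21.2 + 8.13) = 0.31 × 17.882 = 5.5434 mm/d
ETc = Kc × ET₀ = 1.18 × 5.5434 = 6.5412 mm/d
Over 31 days: 6.5412 × 31 = 202.777 mm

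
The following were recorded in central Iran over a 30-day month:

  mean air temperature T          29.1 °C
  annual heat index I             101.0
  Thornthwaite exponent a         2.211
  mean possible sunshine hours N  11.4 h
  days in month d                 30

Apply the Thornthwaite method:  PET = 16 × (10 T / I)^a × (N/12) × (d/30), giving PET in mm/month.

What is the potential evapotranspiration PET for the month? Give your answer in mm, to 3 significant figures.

10T/I = 10 × 29.1 / 101.0 = 2.8812
(10T/I)^a = 2.8812^2.211 = 10.3781
Uncorrected PET = 16 × 10.3781 = 166.050 mm
Correction = (N/12)(d/30) = (11.4/12)(30/30) = 0.9500
PET = 166.050 × 0.9500 = 157.748 mm/month

158 mm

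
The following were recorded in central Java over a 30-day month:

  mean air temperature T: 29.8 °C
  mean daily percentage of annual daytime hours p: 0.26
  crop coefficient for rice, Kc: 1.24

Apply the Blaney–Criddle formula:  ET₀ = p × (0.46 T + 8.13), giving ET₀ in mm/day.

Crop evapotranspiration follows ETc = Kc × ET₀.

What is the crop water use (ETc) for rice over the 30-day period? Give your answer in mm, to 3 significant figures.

211 mm

ET₀ = 0.26 × (0.46 × 29.8 + 8.13) = 0.26 × 21.838 = 5.6779 mm/d
ETc = Kc × ET₀ = 1.24 × 5.6779 = 7.0406 mm/d
Over 30 days: 7.0406 × 30 = 211.218 mm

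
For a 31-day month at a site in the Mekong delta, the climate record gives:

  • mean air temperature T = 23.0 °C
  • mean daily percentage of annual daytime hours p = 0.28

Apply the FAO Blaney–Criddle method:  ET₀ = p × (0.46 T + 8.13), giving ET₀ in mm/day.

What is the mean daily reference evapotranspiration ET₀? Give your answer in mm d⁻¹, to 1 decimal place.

ET₀ = 0.28 × (0.46 × 23.0 + 8.13) = 0.28 × 18.710 = 5.2388 mm/d

5.2 mm d⁻¹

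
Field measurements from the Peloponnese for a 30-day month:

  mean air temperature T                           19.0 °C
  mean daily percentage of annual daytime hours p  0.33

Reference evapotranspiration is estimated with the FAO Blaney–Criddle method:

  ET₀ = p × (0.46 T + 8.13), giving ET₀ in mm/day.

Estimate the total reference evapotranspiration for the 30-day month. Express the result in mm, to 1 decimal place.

167.0 mm

ET₀ = 0.33 × (0.46 × 19.0 + 8.13) = 0.33 × 16.870 = 5.5671 mm/d
Monthly total = 5.5671 × 30 = 167.013 mm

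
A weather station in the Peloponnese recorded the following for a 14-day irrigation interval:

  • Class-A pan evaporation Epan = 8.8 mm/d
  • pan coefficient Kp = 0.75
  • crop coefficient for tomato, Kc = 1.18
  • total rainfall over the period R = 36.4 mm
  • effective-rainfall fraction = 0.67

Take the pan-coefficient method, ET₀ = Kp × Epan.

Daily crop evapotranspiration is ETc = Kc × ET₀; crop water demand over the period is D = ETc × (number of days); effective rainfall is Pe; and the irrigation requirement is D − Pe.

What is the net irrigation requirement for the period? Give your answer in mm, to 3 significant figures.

ET₀ = 0.75 × 8.8 = 6.6000 mm/d
ETc = Kc × ET₀ = 1.18 × 6.6000 = 7.7880 mm/d
Crop demand D = ETc × 14 d = 7.7880 × 14 = 109.032 mm
Pe = 0.67 × 36.4 = 24.388 mm
D − Pe = 109.032 − 24.388 = 84.644 mm

84.6 mm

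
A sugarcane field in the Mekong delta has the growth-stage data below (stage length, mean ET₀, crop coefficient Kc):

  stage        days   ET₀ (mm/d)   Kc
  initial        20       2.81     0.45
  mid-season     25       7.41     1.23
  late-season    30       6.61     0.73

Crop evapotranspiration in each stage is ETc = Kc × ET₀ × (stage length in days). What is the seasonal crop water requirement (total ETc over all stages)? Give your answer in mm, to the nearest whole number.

398 mm

initial: 0.45 × 2.81 × 20 = 25.29 mm
mid-season: 1.23 × 7.41 × 25 = 227.86 mm
late-season: 0.73 × 6.61 × 30 = 144.76 mm
Seasonal total = 397.91 mm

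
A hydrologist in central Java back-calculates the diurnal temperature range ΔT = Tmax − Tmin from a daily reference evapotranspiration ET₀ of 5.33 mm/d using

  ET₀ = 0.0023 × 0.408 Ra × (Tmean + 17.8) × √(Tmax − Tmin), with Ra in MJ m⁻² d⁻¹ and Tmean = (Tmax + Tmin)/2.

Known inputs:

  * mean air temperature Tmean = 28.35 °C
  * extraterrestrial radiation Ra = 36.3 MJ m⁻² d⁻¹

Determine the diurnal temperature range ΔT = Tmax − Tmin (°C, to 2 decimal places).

11.50 °C

√ΔT = ET₀ / [0.0023 × 0.408 × Ra × (Tmean+17.8)] = 5.33 / (0.0023 × 14.8104 × 46.15) = 3.3905
ΔT = 3.3905² = 11.495 °C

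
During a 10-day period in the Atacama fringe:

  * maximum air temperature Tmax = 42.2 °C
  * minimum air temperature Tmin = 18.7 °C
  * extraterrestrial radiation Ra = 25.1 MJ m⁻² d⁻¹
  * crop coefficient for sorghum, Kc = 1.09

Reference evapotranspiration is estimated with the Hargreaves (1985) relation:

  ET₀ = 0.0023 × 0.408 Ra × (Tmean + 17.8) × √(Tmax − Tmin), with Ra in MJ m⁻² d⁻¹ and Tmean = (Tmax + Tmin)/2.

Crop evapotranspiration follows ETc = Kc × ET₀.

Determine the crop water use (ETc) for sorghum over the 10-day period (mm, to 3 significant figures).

60.1 mm

Tmean = (42.2 + 18.7)/2 = 30.45 °C
0.408 Ra = 0.408 × 25.1 = 10.2408 mm/d equivalent
ET₀ = 0.0023 × 10.2408 × (30.45 + 17.8) × √23.5 = 0.0023 × 10.2408 × 48.25 × 4.8477 = 5.5093 mm/d
ETc = Kc × ET₀ = 1.09 × 5.5093 = 6.0051 mm/d
Over 10 days: 6.0051 × 10 = 60.051 mm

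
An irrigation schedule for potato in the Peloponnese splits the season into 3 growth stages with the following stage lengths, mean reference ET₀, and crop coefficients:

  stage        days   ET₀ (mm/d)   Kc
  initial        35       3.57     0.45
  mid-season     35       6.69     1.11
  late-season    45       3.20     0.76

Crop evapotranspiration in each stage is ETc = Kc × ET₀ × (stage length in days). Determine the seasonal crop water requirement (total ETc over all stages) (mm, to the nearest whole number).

initial: 0.45 × 3.57 × 35 = 56.23 mm
mid-season: 1.11 × 6.69 × 35 = 259.91 mm
late-season: 0.76 × 3.20 × 45 = 109.44 mm
Seasonal total = 425.58 mm

426 mm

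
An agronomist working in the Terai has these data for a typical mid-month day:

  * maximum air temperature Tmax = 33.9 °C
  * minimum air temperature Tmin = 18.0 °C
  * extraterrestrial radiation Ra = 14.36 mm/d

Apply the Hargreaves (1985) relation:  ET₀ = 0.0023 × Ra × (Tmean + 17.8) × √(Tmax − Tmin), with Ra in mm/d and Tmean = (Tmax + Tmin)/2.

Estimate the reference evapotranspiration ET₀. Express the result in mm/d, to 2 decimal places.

5.76 mm/d

Tmean = (33.9 + 18.0)/2 = 25.95 °C
ET₀ = 0.0023 × 14.36 × (25.95 + 17.8) × √15.9 = 0.0023 × 14.36 × 43.75 × 3.9875 = 5.7618 mm/d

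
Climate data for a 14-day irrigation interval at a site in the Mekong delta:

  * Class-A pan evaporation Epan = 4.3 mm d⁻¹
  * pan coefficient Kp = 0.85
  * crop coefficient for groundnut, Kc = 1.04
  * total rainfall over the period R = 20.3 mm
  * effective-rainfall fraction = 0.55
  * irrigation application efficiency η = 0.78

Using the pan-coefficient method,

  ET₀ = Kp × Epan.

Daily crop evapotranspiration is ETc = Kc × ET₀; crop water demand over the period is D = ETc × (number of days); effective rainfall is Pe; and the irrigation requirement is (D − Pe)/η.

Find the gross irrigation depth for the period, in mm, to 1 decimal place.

53.9 mm

ET₀ = 0.85 × 4.3 = 3.6550 mm/d
ETc = Kc × ET₀ = 1.04 × 3.6550 = 3.8012 mm/d
Crop demand D = ETc × 14 d = 3.8012 × 14 = 53.217 mm
Pe = 0.55 × 20.3 = 11.165 mm
D − Pe = 53.217 − 11.165 = 42.052 mm
Gross irrigation = 42.052 / 0.78 = 53.913 mm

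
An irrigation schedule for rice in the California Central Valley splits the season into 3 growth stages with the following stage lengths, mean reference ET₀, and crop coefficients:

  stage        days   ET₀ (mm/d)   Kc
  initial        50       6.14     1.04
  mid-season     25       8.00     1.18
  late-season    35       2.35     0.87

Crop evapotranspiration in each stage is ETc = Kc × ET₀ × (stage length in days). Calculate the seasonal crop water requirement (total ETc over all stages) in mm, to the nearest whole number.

627 mm

initial: 1.04 × 6.14 × 50 = 319.28 mm
mid-season: 1.18 × 8.00 × 25 = 236.00 mm
late-season: 0.87 × 2.35 × 35 = 71.56 mm
Seasonal total = 626.84 mm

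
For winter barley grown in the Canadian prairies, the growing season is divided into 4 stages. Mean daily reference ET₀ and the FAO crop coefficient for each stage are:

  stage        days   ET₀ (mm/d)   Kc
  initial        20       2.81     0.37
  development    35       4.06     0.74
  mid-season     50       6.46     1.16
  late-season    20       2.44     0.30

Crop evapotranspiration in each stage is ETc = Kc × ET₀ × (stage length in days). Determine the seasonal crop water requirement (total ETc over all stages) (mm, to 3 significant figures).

initial: 0.37 × 2.81 × 20 = 20.79 mm
development: 0.74 × 4.06 × 35 = 105.15 mm
mid-season: 1.16 × 6.46 × 50 = 374.68 mm
late-season: 0.30 × 2.44 × 20 = 14.64 mm
Seasonal total = 515.26 mm

515 mm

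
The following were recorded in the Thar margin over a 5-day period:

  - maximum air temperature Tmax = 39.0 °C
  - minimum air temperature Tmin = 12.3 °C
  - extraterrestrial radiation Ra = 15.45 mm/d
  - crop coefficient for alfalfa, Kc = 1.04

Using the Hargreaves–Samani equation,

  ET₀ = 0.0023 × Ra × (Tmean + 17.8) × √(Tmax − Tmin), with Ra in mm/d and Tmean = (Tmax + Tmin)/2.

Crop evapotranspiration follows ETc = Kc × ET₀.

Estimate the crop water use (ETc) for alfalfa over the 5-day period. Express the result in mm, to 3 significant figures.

Tmean = (39.0 + 12.3)/2 = 25.65 °C
ET₀ = 0.0023 × 15.45 × (25.65 + 17.8) × √26.7 = 0.0023 × 15.45 × 43.45 × 5.1672 = 7.9781 mm/d
ETc = Kc × ET₀ = 1.04 × 7.9781 = 8.2972 mm/d
Over 5 days: 8.2972 × 5 = 41.486 mm

41.5 mm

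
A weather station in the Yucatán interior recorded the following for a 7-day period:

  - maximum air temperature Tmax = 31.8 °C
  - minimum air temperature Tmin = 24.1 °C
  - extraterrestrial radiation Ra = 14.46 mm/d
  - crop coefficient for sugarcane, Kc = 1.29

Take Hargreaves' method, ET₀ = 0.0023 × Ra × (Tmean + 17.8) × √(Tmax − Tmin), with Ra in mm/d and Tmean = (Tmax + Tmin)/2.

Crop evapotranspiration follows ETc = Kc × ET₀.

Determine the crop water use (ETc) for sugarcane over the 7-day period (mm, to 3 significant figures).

Tmean = (31.8 + 24.1)/2 = 27.95 °C
ET₀ = 0.0023 × 14.46 × (27.95 + 17.8) × √7.7 = 0.0023 × 14.46 × 45.75 × 2.7749 = 4.2222 mm/d
ETc = Kc × ET₀ = 1.29 × 4.2222 = 5.4466 mm/d
Over 7 days: 5.4466 × 7 = 38.126 mm

38.1 mm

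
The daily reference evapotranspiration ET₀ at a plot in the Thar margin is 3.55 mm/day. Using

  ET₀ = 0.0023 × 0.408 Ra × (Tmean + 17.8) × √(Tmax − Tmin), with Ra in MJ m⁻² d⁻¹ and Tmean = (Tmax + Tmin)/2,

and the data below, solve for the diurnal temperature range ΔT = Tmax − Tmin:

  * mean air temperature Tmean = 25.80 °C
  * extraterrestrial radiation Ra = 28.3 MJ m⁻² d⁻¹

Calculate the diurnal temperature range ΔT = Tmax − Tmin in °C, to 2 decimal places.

9.40 °C

√ΔT = ET₀ / [0.0023 × 0.408 × Ra × (Tmean+17.8)] = 3.55 / (0.0023 × 11.5464 × 43.60) = 3.0660
ΔT = 3.0660² = 9.400 °C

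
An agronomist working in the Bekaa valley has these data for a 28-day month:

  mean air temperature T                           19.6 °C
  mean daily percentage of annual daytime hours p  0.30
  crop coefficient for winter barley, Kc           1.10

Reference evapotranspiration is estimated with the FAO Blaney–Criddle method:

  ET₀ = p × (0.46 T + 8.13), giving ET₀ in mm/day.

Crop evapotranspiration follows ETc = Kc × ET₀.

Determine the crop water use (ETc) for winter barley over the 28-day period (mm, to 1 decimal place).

158.4 mm

ET₀ = 0.30 × (0.46 × 19.6 + 8.13) = 0.30 × 17.146 = 5.1438 mm/d
ETc = Kc × ET₀ = 1.10 × 5.1438 = 5.6582 mm/d
Over 28 days: 5.6582 × 28 = 158.430 mm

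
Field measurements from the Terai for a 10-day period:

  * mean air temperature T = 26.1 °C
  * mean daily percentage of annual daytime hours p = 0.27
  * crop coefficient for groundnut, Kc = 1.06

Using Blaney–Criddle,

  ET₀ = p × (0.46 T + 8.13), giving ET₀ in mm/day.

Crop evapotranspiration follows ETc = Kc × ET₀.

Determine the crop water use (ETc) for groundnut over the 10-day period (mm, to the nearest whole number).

58 mm

ET₀ = 0.27 × (0.46 × 26.1 + 8.13) = 0.27 × 20.136 = 5.4367 mm/d
ETc = Kc × ET₀ = 1.06 × 5.4367 = 5.7629 mm/d
Over 10 days: 5.7629 × 10 = 57.629 mm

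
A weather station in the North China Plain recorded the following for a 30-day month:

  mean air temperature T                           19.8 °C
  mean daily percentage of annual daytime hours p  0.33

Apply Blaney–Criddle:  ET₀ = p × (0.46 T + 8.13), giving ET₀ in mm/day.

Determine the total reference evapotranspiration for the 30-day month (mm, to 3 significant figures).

ET₀ = 0.33 × (0.46 × 19.8 + 8.13) = 0.33 × 17.238 = 5.6885 mm/d
Monthly total = 5.6885 × 30 = 170.655 mm

171 mm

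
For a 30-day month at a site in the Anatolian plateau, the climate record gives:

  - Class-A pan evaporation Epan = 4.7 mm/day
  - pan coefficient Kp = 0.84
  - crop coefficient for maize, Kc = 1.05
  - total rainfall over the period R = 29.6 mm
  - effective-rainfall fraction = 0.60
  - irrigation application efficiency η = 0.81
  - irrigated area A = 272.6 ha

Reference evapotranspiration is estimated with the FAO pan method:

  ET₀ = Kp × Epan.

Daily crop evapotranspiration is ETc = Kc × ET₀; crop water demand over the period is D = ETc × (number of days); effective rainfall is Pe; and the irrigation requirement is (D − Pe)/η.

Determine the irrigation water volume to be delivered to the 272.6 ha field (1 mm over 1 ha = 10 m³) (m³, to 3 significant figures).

ET₀ = 0.84 × 4.7 = 3.9480 mm/d
ETc = Kc × ET₀ = 1.05 × 3.9480 = 4.1454 mm/d
Crop demand D = ETc × 30 d = 4.1454 × 30 = 124.362 mm
Pe = 0.60 × 29.6 = 17.760 mm
D − Pe = 124.362 − 17.760 = 106.602 mm
Gross irrigation = 106.602 / 0.81 = 131.607 mm
Volume = 131.607 mm × 272.6 ha × 10 = 358760.7 m³

359000 m³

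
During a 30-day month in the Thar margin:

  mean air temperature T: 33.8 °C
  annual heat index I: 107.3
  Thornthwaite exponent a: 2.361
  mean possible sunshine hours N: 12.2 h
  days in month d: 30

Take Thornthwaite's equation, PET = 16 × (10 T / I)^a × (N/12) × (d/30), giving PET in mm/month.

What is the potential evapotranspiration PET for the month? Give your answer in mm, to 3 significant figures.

10T/I = 10 × 33.8 / 107.3 = 3.1500
(10T/I)^a = 3.1500^2.361 = 15.0145
Uncorrected PET = 16 × 15.0145 = 240.232 mm
Correction = (N/12)(d/30) = (12.2/12)(30/30) = 1.0167
PET = 240.232 × 1.0167 = 244.244 mm/month

244 mm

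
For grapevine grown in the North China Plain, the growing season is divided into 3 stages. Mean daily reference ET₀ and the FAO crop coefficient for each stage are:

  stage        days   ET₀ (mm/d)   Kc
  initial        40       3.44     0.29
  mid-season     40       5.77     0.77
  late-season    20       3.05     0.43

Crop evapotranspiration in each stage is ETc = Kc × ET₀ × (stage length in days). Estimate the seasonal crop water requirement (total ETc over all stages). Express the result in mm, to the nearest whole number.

244 mm

initial: 0.29 × 3.44 × 40 = 39.90 mm
mid-season: 0.77 × 5.77 × 40 = 177.72 mm
late-season: 0.43 × 3.05 × 20 = 26.23 mm
Seasonal total = 243.85 mm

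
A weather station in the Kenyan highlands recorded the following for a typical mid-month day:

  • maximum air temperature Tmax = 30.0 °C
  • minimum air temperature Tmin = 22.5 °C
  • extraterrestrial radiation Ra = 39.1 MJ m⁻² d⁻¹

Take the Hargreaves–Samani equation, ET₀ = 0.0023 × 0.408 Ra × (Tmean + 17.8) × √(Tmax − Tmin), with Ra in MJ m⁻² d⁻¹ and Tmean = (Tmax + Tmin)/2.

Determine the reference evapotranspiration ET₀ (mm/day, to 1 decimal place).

4.4 mm/day

Tmean = (30.0 + 22.5)/2 = 26.25 °C
0.408 Ra = 0.408 × 39.1 = 15.9528 mm/d equivalent
ET₀ = 0.0023 × 15.9528 × (26.25 + 17.8) × √7.5 = 0.0023 × 15.9528 × 44.05 × 2.7386 = 4.4263 mm/d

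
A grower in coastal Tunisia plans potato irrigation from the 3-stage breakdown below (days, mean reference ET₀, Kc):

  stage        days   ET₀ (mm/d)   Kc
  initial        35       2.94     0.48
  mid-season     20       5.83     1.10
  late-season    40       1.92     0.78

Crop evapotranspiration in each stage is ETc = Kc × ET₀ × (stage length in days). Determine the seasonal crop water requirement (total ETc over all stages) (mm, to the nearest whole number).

initial: 0.48 × 2.94 × 35 = 49.39 mm
mid-season: 1.10 × 5.83 × 20 = 128.26 mm
late-season: 0.78 × 1.92 × 40 = 59.90 mm
Seasonal total = 237.55 mm

238 mm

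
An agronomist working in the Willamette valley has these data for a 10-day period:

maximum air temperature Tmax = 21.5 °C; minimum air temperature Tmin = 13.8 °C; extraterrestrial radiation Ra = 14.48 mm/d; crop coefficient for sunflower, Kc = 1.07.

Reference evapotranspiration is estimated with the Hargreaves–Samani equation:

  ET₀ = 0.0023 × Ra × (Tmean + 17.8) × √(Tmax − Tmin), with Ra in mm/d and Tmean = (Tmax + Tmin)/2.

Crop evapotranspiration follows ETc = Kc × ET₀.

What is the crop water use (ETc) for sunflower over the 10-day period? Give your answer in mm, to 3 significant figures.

35.1 mm

Tmean = (21.5 + 13.8)/2 = 17.65 °C
ET₀ = 0.0023 × 14.48 × (17.65 + 17.8) × √7.7 = 0.0023 × 14.48 × 35.45 × 2.7749 = 3.2761 mm/d
ETc = Kc × ET₀ = 1.07 × 3.2761 = 3.5054 mm/d
Over 10 days: 3.5054 × 10 = 35.054 mm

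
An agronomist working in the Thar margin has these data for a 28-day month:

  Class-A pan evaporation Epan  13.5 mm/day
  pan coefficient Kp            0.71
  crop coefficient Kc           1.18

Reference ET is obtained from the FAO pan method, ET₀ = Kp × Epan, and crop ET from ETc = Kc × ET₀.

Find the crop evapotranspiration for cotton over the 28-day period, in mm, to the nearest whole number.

ET₀ = 0.71 × 13.5 = 9.5850 mm/d
ETc = Kc × ET₀ = 1.18 × 9.5850 = 11.3103 mm/d
Over 28 days: 11.3103 × 28 = 316.688 mm

317 mm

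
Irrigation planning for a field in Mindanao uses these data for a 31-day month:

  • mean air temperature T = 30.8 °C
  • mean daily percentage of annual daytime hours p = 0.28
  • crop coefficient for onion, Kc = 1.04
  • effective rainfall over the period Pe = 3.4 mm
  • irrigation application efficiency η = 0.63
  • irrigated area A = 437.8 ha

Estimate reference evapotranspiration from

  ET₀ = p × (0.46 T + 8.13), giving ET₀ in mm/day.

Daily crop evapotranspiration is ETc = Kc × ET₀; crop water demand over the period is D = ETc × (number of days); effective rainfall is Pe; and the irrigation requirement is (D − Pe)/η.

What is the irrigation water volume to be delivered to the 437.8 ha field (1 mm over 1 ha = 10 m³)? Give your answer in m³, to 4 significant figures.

ET₀ = 0.28 × (0.46 × 30.8 + 8.13) = 0.28 × 22.298 = 6.2434 mm/d
ETc = Kc × ET₀ = 1.04 × 6.2434 = 6.4931 mm/d
Crop demand D = ETc × 31 d = 6.4931 × 31 = 201.286 mm
D − Pe = 201.286 − 3.4 = 197.886 mm
Gross irrigation = 197.886 / 0.63 = 314.105 mm
Volume = 314.105 mm × 437.8 ha × 10 = 1375151.7 m³

1375000 m³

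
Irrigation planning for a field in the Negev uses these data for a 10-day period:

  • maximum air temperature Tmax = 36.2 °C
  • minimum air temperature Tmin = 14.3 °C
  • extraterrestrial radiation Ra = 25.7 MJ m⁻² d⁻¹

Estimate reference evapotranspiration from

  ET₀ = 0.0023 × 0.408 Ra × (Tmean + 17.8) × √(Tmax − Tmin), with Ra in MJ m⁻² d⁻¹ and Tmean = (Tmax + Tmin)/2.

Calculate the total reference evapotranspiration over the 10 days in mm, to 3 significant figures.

Tmean = (36.2 + 14.3)/2 = 25.25 °C
0.408 Ra = 0.408 × 25.7 = 10.4856 mm/d equivalent
ET₀ = 0.0023 × 10.4856 × (25.25 + 17.8) × √21.9 = 0.0023 × 10.4856 × 43.05 × 4.6797 = 4.8586 mm/d
Over 10 days: 4.8586 × 10 = 48.586 mm

48.6 mm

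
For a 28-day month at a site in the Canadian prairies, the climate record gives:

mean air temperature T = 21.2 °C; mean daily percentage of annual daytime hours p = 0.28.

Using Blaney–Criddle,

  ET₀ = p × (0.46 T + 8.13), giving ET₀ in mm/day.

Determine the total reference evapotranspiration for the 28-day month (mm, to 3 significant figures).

140 mm

ET₀ = 0.28 × (0.46 × 21.2 + 8.13) = 0.28 × 17.882 = 5.0070 mm/d
Monthly total = 5.0070 × 28 = 140.196 mm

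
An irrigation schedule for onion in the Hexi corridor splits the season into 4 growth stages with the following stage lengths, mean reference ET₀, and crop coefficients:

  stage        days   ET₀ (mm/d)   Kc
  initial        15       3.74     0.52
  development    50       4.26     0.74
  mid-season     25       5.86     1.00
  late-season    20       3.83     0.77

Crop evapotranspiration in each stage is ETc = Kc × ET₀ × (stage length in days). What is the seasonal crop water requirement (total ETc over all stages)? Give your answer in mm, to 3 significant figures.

initial: 0.52 × 3.74 × 15 = 29.17 mm
development: 0.74 × 4.26 × 50 = 157.62 mm
mid-season: 1.00 × 5.86 × 25 = 146.50 mm
late-season: 0.77 × 3.83 × 20 = 58.98 mm
Seasonal total = 392.27 mm

392 mm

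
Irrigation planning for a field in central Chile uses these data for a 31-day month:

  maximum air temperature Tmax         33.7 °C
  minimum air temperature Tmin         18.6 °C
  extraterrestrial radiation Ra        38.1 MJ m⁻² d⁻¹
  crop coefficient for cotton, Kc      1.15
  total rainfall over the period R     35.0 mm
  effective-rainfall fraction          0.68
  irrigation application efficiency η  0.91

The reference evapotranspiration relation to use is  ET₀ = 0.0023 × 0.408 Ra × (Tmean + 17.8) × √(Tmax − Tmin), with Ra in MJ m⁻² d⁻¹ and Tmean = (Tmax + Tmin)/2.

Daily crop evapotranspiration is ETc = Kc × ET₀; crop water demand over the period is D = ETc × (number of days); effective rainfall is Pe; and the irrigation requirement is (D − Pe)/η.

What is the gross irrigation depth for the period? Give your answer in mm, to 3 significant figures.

Tmean = (33.7 + 18.6)/2 = 26.15 °C
0.408 Ra = 0.408 × 38.1 = 15.5448 mm/d equivalent
ET₀ = 0.0023 × 15.5448 × (26.15 + 17.8) × √15.1 = 0.0023 × 15.5448 × 43.95 × 3.8859 = 6.1061 mm/d
ETc = Kc × ET₀ = 1.15 × 6.1061 = 7.0220 mm/d
Crop demand D = ETc × 31 d = 7.0220 × 31 = 217.682 mm
Pe = 0.68 × 35.0 = 23.800 mm
D − Pe = 217.682 − 23.800 = 193.882 mm
Gross irrigation = 193.882 / 0.91 = 213.057 mm

213 mm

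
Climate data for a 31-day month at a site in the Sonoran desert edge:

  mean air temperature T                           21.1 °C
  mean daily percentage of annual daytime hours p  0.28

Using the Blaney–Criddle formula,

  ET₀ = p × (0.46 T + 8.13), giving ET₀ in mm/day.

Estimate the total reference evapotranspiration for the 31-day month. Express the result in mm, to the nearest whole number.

ET₀ = 0.28 × (0.46 × 21.1 + 8.13) = 0.28 × 17.836 = 4.9941 mm/d
Monthly total = 4.9941 × 31 = 154.817 mm

155 mm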